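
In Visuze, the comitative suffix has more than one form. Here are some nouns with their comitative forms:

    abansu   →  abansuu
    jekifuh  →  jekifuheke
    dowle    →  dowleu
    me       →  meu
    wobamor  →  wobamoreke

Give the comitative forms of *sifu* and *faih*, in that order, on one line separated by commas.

The pattern is consonant vs. vowel: -eke when the stem ends in a consonant (*jekifuh*, *wobamor*); -u when the stem ends in a vowel (*abansu*, *dowle*, *me*).
Since the final sound of *sifu* is /u/ (a vowel), it takes -u, giving *sifuu*.
Since the final sound of *faih* is /h/ (a consonant), it takes -eke, giving *faiheke*.

sifuu, faiheke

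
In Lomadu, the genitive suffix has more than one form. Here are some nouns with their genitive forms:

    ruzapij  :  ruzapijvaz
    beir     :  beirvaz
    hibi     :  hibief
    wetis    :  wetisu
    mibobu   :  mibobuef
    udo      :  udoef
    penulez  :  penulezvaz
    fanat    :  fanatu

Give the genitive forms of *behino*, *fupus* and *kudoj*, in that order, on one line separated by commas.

The alternation tracks the final sound of the stem — -u when the stem ends in a voiceless consonant (*wetis*, *fanat*); -vaz when the stem ends in a voiced consonant (*ruzapij*, *beir*, *penulez*); -ef when the stem ends in a vowel (*hibi*, *mibobu*, *udo*).
*behino*: final sound = /o/, a vowel → -ef → *behinoef*.
*fupus*: final sound = /s/, a voiceless consonant → -u → *fupusu*.
*kudoj* — final sound /j/ (a voiced consonant) → -vaz → *kudojvaz*.

behinoef, fupusu, kudojvaz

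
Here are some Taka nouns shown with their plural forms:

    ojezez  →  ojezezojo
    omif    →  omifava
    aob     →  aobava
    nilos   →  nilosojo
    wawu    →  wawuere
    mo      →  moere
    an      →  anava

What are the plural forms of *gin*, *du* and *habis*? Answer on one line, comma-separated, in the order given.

ginava, duere, habisojo

The suffix is conditioned by the final sound: -ojo when the stem ends in a sibilant (*ojezez*, *nilos*); -ava when the stem ends in a non-sibilant consonant (*omif*, *aob*, *an*); -ere when the stem ends in a vowel (*wawu*, *mo*).
Since the final sound of *gin* is /n/ (a non-sibilant consonant), it takes -ava, giving *ginava*.
The final sound of *du* is /u/, which is a vowel, so the suffix is -ere, giving *duere*.
*habis* — final sound /s/ (a sibilant) → -ojo → *habisojo*.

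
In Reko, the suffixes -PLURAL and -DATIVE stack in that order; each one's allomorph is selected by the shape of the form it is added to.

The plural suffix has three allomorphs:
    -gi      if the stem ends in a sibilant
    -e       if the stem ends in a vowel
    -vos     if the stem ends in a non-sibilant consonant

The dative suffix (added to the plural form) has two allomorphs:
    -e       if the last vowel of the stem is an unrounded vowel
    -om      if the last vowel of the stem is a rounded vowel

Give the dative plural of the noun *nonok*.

nonokvosom

*nonok* — final sound /k/ (a non-sibilant consonant) → -vos → *nonokvos*.
The plural form *nonokvos*: last vowel = /o/, a rounded vowel → -om → *nonokvosom*.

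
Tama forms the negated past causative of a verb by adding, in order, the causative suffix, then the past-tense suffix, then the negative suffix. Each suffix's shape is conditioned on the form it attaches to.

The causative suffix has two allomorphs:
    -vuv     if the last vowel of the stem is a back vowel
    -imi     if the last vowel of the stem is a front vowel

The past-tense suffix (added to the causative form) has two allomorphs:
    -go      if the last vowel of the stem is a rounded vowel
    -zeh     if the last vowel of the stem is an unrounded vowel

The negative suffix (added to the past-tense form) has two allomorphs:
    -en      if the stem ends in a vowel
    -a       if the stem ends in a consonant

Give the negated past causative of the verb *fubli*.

The last vowel of *fubli* is /i/, which is a front vowel, so the causative suffix is -imi, giving *fubliimi*.
The causative form *fubliimi*: last vowel = /i/, an unrounded vowel → -zeh → *fubliimizeh*.
The final sound of the past-tense form *fubliimizeh* is /h/, which is a consonant, so the negative suffix is -a, giving *fubliimizeha*.

fubliimizeha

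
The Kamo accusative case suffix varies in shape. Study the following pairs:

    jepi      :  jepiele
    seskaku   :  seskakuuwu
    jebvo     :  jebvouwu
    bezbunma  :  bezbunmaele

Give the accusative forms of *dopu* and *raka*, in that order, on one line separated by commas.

The suffix is conditioned by the last vowel: -uwu when the last vowel of the stem is a rounded vowel (*seskaku*, *jebvo*); -ele when the last vowel of the stem is an unrounded vowel (*jepi*, *bezbunma*).
The last vowel of *dopu* is /u/, which is a rounded vowel, so the suffix is -uwu, giving *dopuuwu*.
*raka* — last vowel /a/ (an unrounded vowel) → -ele → *rakaele*.

dopuuwu, rakaele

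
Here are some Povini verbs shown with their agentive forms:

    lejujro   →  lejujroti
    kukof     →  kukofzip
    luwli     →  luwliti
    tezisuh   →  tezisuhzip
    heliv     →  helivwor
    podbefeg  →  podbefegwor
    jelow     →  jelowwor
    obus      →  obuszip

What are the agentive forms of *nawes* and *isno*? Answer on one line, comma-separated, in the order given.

The suffix is conditioned by the final sound: -zip when the stem ends in a voiceless consonant (*kukof*, *tezisuh*, *obus*); -wor when the stem ends in a voiced consonant (*heliv*, *podbefeg*, *jelow*); -ti when the stem ends in a vowel (*lejujro*, *luwli*).
Since the final sound of *nawes* is /s/ (a voiceless consonant), it takes -zip, giving *naweszip*.
*isno*: final sound = /o/, a vowel → -ti → *isnoti*.

naweszip, isnoti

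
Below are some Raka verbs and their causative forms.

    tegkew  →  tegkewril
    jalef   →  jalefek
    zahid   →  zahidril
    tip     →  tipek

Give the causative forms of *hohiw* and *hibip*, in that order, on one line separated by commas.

hohiwril, hibipek

The alternation tracks the final consonant of the stem — -ek when the stem ends in a voiceless consonant (*jalef*, *tip*); -ril when the stem ends in a voiced consonant (*tegkew*, *zahid*).
*hohiw*: final consonant = /w/, voiced → -ril → *hohiwril*.
*hibip* — final consonant /p/ (voiceless) → -ek → *hibipek*.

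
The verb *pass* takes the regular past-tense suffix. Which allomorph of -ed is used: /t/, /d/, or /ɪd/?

The stem *pass* ends in a voiceless consonant other than /t/.
The -ed suffix is realized as /ɪd/ after /t, d/; as /t/ after other voiceless consonants; and as /d/ after other voiced sounds.
So -ed on *pass* is pronounced /t/.

/t/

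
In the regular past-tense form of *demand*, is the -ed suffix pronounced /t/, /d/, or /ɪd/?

/ɪd/

The stem *demand* ends in /t/ or /d/.
The -ed suffix is realized as /ɪd/ after /t, d/; as /t/ after other voiceless consonants; and as /d/ after other voiced sounds.
So -ed on *demand* is pronounced /ɪd/.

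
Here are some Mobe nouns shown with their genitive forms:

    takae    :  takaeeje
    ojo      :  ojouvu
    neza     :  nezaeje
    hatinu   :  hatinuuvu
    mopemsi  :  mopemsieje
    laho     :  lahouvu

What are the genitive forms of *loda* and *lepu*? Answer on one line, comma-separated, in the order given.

The alternation tracks the last vowel of the stem — -uvu when the last vowel of the stem is a rounded vowel (*ojo*, *hatinu*, *laho*); -eje when the last vowel of the stem is an unrounded vowel (*takae*, *neza*, *mopemsi*).
Since the last vowel of *loda* is /a/ (an unrounded vowel), it takes -eje, giving *lodaeje*.
Since the last vowel of *lepu* is /u/ (a rounded vowel), it takes -uvu, giving *lepuuvu*.

lodaeje, lepuuvu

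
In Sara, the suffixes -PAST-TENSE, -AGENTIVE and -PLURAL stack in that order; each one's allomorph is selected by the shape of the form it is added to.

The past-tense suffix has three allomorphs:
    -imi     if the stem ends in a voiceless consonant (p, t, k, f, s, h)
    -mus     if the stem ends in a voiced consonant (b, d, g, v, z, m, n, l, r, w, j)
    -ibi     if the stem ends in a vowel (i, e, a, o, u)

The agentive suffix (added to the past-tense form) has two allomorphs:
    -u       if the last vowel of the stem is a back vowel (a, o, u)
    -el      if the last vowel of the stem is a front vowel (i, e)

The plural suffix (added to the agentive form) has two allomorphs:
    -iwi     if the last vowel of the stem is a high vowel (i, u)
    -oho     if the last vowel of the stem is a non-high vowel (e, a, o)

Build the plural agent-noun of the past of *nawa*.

nawaibieloho

*nawa*: final sound = /a/, a vowel → -ibi → *nawaibi*.
The last vowel of the past-tense form *nawaibi* is /i/, which is a front vowel, so the agentive suffix is -el, giving *nawaibiel*.
The agentive form *nawaibiel* — last vowel /e/ (a non-high vowel) → -oho → *nawaibieloho*.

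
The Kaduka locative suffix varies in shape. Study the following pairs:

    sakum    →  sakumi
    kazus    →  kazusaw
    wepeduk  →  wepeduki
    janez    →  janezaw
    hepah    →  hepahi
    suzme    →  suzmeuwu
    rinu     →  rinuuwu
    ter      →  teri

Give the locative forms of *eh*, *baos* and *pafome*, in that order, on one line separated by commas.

Looking at the final sound of each stem: -aw when the stem ends in a sibilant (*kazus*, *janez*); -i when the stem ends in a non-sibilant consonant (*sakum*, *wepeduk*, *hepah*, *ter*); -uwu when the stem ends in a vowel (*suzme*, *rinu*).
The final sound of *eh* is /h/, which is a non-sibilant consonant, so the suffix is -i, giving *ehi*.
The final sound of *baos* is /s/, which is a sibilant, so the suffix is -aw, giving *baosaw*.
*pafome*: final sound = /e/, a vowel → -uwu → *pafomeuwu*.

ehi, baosaw, pafomeuwu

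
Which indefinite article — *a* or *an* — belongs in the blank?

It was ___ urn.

an

The indefinite article is chosen by the initial *sound* of the following word, not its spelling.
*urn* begins with the sound /ɜr/ (u pronounced /ɜr/) — a vowel sound.
So the article is *an*: It was an urn.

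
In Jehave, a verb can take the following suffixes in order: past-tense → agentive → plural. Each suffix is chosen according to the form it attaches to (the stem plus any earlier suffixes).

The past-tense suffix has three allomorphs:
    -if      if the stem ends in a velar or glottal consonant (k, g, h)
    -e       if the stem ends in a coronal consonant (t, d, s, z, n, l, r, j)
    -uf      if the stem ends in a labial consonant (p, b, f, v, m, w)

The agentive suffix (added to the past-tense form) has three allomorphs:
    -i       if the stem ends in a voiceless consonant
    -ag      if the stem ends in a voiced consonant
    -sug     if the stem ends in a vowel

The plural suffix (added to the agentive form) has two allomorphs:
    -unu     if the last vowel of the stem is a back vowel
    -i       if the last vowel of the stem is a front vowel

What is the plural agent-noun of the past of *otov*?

otovufii

*otov* — final consonant /v/ (labial) → -uf → *otovuf*.
The past-tense form *otovuf* — final sound /f/ (a voiceless consonant) → -i → *otovufi*.
Since the last vowel of the agentive form *otovufi* is /i/ (a front vowel), it takes -i, giving *otovufii*.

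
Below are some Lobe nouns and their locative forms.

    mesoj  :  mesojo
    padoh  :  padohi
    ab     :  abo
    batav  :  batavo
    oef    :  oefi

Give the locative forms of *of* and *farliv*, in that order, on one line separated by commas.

ofi, farlivo

Looking at the final consonant of each stem: -i when the stem ends in a voiceless consonant (*padoh*, *oef*); -o when the stem ends in a voiced consonant (*mesoj*, *ab*, *batav*).
*of*: final consonant = /f/, voiceless → -i → *ofi*.
*farliv*: final consonant = /v/, voiced → -o → *farlivo*.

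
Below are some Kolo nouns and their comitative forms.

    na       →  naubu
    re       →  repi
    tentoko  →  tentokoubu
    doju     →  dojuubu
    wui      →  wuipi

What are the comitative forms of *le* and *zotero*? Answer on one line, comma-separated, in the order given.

lepi, zoteroubu

Looking at the last vowel of each stem: -pi when the last vowel of the stem is a front vowel (*re*, *wui*); -ubu when the last vowel of the stem is a back vowel (*na*, *tentoko*, *doju*).
Since the last vowel of *le* is /e/ (a front vowel), it takes -pi, giving *lepi*.
Since the last vowel of *zotero* is /o/ (a back vowel), it takes -ubu, giving *zoteroubu*.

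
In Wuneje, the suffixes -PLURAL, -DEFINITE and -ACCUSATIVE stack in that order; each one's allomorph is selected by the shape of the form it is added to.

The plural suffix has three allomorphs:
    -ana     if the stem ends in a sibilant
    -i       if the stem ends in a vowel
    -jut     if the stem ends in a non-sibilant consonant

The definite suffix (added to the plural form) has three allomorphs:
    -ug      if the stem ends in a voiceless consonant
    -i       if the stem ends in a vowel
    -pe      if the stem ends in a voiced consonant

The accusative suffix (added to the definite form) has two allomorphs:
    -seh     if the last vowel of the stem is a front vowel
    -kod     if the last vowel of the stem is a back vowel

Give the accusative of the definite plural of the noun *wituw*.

The final sound of *wituw* is /w/, which is a non-sibilant consonant, so the plural suffix is -jut, giving *wituwjut*.
Since the final sound of the plural form *wituwjut* is /t/ (a voiceless consonant), it takes -ug, giving *wituwjutug*.
The last vowel of the definite form *wituwjutug* is /u/, which is a back vowel, so the accusative suffix is -kod, giving *wituwjutugkod*.

wituwjutugkod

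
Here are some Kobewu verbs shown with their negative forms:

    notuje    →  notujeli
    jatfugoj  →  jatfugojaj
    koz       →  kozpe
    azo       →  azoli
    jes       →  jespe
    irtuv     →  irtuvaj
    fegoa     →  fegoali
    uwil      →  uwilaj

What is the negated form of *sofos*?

sofospe

The alternation tracks the final sound of the stem — -pe when the stem ends in a sibilant (*koz*, *jes*); -aj when the stem ends in a non-sibilant consonant (*jatfugoj*, *irtuv*, *uwil*); -li when the stem ends in a vowel (*notuje*, *azo*, *fegoa*).
The final sound of *sofos* is /s/, which is a sibilant, so the suffix is -pe, giving *sofospe*.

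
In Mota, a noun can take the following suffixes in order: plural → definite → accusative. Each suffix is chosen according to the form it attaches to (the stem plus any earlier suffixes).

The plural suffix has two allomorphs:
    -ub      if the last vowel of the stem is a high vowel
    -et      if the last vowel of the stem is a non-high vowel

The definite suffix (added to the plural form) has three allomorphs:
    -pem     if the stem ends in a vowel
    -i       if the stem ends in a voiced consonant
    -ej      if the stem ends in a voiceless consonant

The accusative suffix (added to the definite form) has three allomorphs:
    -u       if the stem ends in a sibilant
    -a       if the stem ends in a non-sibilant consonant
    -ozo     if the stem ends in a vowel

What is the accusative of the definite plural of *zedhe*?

The last vowel of *zedhe* is /e/, which is a non-high vowel, so the plural suffix is -et, giving *zedheet*.
The plural form *zedheet* — final sound /t/ (a voiceless consonant) → -ej → *zedheetej*.
The definite form *zedheetej* — final sound /j/ (a non-sibilant consonant) → -a → *zedheeteja*.

zedheeteja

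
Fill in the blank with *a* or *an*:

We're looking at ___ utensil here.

a

The indefinite article is chosen by the initial *sound* of the following word, not its spelling.
*utensil* begins with the sound /juː/ (u pronounced /juː/) — a consonant sound.
So the article is *a*: We're looking at a utensil here.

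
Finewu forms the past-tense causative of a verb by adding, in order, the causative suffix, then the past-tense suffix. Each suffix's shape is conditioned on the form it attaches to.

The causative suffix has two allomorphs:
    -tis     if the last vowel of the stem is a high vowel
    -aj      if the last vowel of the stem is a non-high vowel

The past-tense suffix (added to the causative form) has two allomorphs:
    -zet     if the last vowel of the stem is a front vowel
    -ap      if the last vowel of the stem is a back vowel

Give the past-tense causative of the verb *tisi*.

tisitiszet

Since the last vowel of *tisi* is /i/ (a high vowel), it takes -tis, giving *tisitis*.
The last vowel of the causative form *tisitis* is /i/, which is a front vowel, so the past-tense suffix is -zet, giving *tisitiszet*.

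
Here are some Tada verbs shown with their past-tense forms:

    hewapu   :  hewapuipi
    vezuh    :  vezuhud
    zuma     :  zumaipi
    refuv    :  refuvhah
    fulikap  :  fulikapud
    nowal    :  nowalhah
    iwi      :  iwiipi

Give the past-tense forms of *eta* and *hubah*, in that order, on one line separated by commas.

Looking at the final sound of each stem: -ud when the stem ends in a voiceless consonant (*vezuh*, *fulikap*); -hah when the stem ends in a voiced consonant (*refuv*, *nowal*); -ipi when the stem ends in a vowel (*hewapu*, *zuma*, *iwi*).
*eta*: final sound = /a/, a vowel → -ipi → *etaipi*.
Since the final sound of *hubah* is /h/ (a voiceless consonant), it takes -ud, giving *hubahud*.

etaipi, hubahud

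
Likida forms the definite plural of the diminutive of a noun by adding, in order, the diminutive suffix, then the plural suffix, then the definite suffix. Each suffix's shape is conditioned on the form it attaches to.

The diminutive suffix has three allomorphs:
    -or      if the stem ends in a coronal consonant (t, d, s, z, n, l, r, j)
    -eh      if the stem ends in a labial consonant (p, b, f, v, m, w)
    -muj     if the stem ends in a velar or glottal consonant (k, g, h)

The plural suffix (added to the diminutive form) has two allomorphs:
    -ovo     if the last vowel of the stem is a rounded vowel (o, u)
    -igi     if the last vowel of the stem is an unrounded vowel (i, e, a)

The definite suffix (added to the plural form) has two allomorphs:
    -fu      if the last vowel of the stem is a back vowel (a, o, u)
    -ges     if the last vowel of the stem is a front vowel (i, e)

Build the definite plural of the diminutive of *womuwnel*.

womuwnelorovofu

*womuwnel* — final consonant /l/ (coronal) → -or → *womuwnelor*.
The last vowel of the diminutive form *womuwnelor* is /o/, which is a rounded vowel, so the plural suffix is -ovo, giving *womuwnelorovo*.
The last vowel of the plural form *womuwnelorovo* is /o/, which is a back vowel, so the definite suffix is -fu, giving *womuwnelorovofu*.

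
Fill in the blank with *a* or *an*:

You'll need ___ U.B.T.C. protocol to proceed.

a

The indefinite article is chosen by the initial *sound* of the following word, not its spelling.
The initialism *U.B.T.C.* is read letter by letter; the first letter, U, is pronounced /juː/, which begins with a consonant sound.
So the article is *a*: You'll need a U.B.T.C. protocol to proceed.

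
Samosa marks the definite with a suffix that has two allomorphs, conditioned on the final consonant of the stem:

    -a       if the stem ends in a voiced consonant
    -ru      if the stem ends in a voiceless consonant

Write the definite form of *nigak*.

Since the final consonant of *nigak* is /k/ (voiceless), it takes -ru, giving *nigakru*.

nigakru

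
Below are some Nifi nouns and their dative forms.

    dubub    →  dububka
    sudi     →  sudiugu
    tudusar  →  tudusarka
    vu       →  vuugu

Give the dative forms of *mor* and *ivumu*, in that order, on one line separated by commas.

The suffix is conditioned by the final sound: -ka when the stem ends in a consonant (*dubub*, *tudusar*); -ugu when the stem ends in a vowel (*sudi*, *vu*).
Since the final sound of *mor* is /r/ (a consonant), it takes -ka, giving *morka*.
The final sound of *ivumu* is /u/, which is a vowel, so the suffix is -ugu, giving *ivumuugu*.

morka, ivumuugu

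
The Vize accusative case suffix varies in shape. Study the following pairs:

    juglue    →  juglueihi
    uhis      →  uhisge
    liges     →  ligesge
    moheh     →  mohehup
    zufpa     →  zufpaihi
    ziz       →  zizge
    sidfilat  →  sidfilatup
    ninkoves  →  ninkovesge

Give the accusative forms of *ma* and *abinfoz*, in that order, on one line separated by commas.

The alternation tracks the final sound of the stem — -ge when the stem ends in a sibilant (*uhis*, *liges*, *ziz*, *ninkoves*); -up when the stem ends in a non-sibilant consonant (*moheh*, *sidfilat*); -ihi when the stem ends in a vowel (*juglue*, *zufpa*).
The final sound of *ma* is /a/, which is a vowel, so the suffix is -ihi, giving *maihi*.
The final sound of *abinfoz* is /z/, which is a sibilant, so the suffix is -ge, giving *abinfozge*.

maihi, abinfozge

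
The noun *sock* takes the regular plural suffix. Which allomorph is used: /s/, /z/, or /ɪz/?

/s/

The stem *sock* ends in a voiceless non-sibilant consonant.
The plural suffix surfaces as /ɪz/ after sibilants, /s/ after other voiceless consonants, and /z/ after other voiced sounds.
So the plural -s on *sock* is pronounced /s/.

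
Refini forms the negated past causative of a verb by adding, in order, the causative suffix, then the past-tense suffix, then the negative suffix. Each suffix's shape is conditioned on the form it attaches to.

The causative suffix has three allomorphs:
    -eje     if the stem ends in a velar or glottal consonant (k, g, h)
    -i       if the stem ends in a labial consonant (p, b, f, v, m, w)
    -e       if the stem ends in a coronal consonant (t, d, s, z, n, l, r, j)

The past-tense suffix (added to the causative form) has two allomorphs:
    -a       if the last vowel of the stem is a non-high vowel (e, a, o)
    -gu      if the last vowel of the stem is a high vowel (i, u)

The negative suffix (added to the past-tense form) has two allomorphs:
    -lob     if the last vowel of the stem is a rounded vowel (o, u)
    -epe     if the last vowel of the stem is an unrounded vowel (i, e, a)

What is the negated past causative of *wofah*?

wofahejeaepe

*wofah* — final consonant /h/ (velar/glottal) → -eje → *wofaheje*.
Since the last vowel of the causative form *wofaheje* is /e/ (a non-high vowel), it takes -a, giving *wofahejea*.
The past-tense form *wofahejea* — last vowel /a/ (an unrounded vowel) → -epe → *wofahejeaepe*.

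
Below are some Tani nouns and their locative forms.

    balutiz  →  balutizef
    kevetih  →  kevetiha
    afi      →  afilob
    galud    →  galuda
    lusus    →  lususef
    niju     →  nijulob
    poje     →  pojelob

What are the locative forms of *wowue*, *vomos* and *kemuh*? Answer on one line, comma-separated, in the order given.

The alternation tracks the final sound of the stem — -ef when the stem ends in a sibilant (*balutiz*, *lusus*); -a when the stem ends in a non-sibilant consonant (*kevetih*, *galud*); -lob when the stem ends in a vowel (*afi*, *niju*, *poje*).
*wowue* — final sound /e/ (a vowel) → -lob → *wowuelob*.
*vomos*: final sound = /s/, a sibilant → -ef → *vomosef*.
*kemuh* — final sound /h/ (a non-sibilant consonant) → -a → *kemuha*.

wowuelob, vomosef, kemuha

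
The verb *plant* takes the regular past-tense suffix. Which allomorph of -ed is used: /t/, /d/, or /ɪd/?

/ɪd/

The stem *plant* ends in /t/ or /d/.
The -ed suffix is realized as /ɪd/ after /t, d/; as /t/ after other voiceless consonants; and as /d/ after other voiced sounds.
So -ed on *plant* is pronounced /ɪd/.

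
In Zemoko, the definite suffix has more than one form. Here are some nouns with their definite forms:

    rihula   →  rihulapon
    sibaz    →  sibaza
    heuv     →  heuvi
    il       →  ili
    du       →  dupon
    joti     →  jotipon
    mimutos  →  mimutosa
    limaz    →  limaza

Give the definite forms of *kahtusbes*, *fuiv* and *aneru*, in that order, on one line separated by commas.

The pattern is sibilance of the final sound: -a when the stem ends in a sibilant (*sibaz*, *mimutos*, *limaz*); -i when the stem ends in a non-sibilant consonant (*heuv*, *il*); -pon when the stem ends in a vowel (*rihula*, *du*, *joti*).
*kahtusbes* — final sound /s/ (a sibilant) → -a → *kahtusbesa*.
The final sound of *fuiv* is /v/, which is a non-sibilant consonant, so the suffix is -i, giving *fuivi*.
Since the final sound of *aneru* is /u/ (a vowel), it takes -pon, giving *anerupon*.

kahtusbesa, fuivi, anerupon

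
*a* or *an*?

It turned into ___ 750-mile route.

The indefinite article is chosen by the initial *sound* of the following word, not its spelling.
The number *750* is spoken "seven hundred …", beginning with /ˈsɛvən/ — a consonant sound.
So the article is *a*: It turned into a 750-mile route.

a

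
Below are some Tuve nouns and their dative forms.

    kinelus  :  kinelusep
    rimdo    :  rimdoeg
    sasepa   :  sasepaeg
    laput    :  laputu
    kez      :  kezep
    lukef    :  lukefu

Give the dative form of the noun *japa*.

japaeg

The alternation tracks the final sound of the stem — -ep when the stem ends in a sibilant (*kinelus*, *kez*); -u when the stem ends in a non-sibilant consonant (*laput*, *lukef*); -eg when the stem ends in a vowel (*rimdo*, *sasepa*).
Since the final sound of *japa* is /a/ (a vowel), it takes -eg, giving *japaeg*.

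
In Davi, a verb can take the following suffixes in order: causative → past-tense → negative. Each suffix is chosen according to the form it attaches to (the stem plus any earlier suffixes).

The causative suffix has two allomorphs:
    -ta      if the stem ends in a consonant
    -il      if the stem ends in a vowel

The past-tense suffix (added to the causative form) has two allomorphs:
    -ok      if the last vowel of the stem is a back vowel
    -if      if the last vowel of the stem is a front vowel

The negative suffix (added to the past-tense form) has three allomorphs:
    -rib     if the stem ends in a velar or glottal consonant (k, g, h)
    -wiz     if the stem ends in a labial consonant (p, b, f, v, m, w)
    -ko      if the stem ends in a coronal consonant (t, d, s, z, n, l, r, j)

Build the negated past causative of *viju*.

vijuilifwiz

*viju* — final sound /u/ (a vowel) → -il → *vijuil*.
The last vowel of the causative form *vijuil* is /i/, which is a front vowel, so the past-tense suffix is -if, giving *vijuilif*.
The past-tense form *vijuilif*: final consonant = /f/, labial → -wiz → *vijuilifwiz*.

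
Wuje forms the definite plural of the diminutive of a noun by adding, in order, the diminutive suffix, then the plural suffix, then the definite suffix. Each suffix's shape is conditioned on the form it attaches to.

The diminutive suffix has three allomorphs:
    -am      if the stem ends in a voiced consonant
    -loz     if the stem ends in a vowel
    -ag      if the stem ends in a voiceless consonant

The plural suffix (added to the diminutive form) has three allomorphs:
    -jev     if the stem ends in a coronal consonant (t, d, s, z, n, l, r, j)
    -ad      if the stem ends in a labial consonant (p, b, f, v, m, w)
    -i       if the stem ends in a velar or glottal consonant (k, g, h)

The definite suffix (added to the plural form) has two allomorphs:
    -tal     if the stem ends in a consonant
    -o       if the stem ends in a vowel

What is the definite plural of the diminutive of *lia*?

lialozjevtal

Since the final sound of *lia* is /a/ (a vowel), it takes -loz, giving *lialoz*.
The diminutive form *lialoz* — final consonant /z/ (coronal) → -jev → *lialozjev*.
Since the final sound of the plural form *lialozjev* is /v/ (a consonant), it takes -tal, giving *lialozjevtal*.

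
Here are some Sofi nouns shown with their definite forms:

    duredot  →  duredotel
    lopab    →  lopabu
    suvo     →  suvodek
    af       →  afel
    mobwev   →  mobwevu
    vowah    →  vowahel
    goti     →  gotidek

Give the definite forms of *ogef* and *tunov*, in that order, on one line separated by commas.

Looking at the final sound of each stem: -el when the stem ends in a voiceless consonant (*duredot*, *af*, *vowah*); -u when the stem ends in a voiced consonant (*lopab*, *mobwev*); -dek when the stem ends in a vowel (*suvo*, *goti*).
*ogef* — final sound /f/ (a voiceless consonant) → -el → *ogefel*.
*tunov*: final sound = /v/, a voiced consonant → -u → *tunovu*.

ogefel, tunovu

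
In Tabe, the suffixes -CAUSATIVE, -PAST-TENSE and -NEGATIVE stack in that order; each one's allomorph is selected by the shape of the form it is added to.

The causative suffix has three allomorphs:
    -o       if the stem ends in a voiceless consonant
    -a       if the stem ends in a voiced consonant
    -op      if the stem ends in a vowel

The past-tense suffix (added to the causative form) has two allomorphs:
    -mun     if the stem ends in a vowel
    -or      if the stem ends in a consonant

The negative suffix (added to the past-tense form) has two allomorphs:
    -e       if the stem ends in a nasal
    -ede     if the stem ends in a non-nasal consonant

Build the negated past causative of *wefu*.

wefuoporede

*wefu* — final sound /u/ (a vowel) → -op → *wefuop*.
The final sound of the causative form *wefuop* is /p/, which is a consonant, so the past-tense suffix is -or, giving *wefuopor*.
The past-tense form *wefuopor* — final consonant /r/ (non-nasal) → -ede → *wefuoporede*.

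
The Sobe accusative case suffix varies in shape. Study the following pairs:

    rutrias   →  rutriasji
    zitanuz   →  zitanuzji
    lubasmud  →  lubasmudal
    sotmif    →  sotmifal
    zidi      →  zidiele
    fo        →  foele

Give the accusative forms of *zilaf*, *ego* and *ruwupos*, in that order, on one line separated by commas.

zilafal, egoele, ruwuposji

The suffix is conditioned by the final sound: -ji when the stem ends in a sibilant (*rutrias*, *zitanuz*); -al when the stem ends in a non-sibilant consonant (*lubasmud*, *sotmif*); -ele when the stem ends in a vowel (*zidi*, *fo*).
The final sound of *zilaf* is /f/, which is a non-sibilant consonant, so the suffix is -al, giving *zilafal*.
*ego*: final sound = /o/, a vowel → -ele → *egoele*.
*ruwupos* — final sound /s/ (a sibilant) → -ji → *ruwuposji*.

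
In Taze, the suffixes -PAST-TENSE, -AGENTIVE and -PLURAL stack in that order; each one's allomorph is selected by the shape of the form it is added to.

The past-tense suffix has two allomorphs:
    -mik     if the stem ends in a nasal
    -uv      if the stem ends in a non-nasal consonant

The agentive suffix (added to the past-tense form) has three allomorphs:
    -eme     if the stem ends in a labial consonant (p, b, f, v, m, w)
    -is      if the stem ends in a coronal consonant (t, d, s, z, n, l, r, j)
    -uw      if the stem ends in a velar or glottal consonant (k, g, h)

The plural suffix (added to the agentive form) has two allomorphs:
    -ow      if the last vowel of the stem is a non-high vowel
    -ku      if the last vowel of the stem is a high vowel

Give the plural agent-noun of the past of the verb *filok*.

Since the final consonant of *filok* is /k/ (non-nasal), it takes -uv, giving *filokuv*.
The past-tense form *filokuv* — final consonant /v/ (labial) → -eme → *filokuveme*.
The agentive form *filokuveme* — last vowel /e/ (a non-high vowel) → -ow → *filokuvemeow*.

filokuvemeow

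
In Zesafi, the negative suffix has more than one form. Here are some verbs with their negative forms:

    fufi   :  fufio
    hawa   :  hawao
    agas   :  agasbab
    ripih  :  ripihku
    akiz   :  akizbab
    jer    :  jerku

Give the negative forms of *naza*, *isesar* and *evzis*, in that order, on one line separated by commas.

The suffix is conditioned by the final sound: -bab when the stem ends in a sibilant (*agas*, *akiz*); -ku when the stem ends in a non-sibilant consonant (*ripih*, *jer*); -o when the stem ends in a vowel (*fufi*, *hawa*).
The final sound of *naza* is /a/, which is a vowel, so the suffix is -o, giving *nazao*.
*isesar*: final sound = /r/, a non-sibilant consonant → -ku → *isesarku*.
The final sound of *evzis* is /s/, which is a sibilant, so the suffix is -bab, giving *evzisbab*.

nazao, isesarku, evzisbab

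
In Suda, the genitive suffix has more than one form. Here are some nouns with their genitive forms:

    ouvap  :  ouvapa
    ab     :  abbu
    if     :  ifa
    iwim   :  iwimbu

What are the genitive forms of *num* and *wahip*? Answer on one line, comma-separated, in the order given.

Looking at the final consonant of each stem: -a when the stem ends in a voiceless consonant (*ouvap*, *if*); -bu when the stem ends in a voiced consonant (*ab*, *iwim*).
*num* — final consonant /m/ (voiced) → -bu → *numbu*.
The final consonant of *wahip* is /p/, which is voiceless, so the suffix is -a, giving *wahipa*.

numbu, wahipa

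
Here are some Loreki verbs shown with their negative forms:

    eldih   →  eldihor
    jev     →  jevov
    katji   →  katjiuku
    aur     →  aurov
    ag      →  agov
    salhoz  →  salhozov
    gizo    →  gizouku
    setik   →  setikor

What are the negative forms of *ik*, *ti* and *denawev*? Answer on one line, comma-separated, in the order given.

ikor, tiuku, denawevov

The suffix is conditioned by the final sound: -or when the stem ends in a voiceless consonant (*eldih*, *setik*); -ov when the stem ends in a voiced consonant (*jev*, *aur*, *ag*, *salhoz*); -uku when the stem ends in a vowel (*katji*, *gizo*).
The final sound of *ik* is /k/, which is a voiceless consonant, so the suffix is -or, giving *ikor*.
*ti* — final sound /i/ (a vowel) → -uku → *tiuku*.
*denawev* — final sound /v/ (a voiced consonant) → -ov → *denawevov*.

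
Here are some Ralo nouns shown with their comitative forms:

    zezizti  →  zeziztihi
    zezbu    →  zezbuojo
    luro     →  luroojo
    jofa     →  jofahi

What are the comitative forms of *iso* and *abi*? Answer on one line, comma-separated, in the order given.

The alternation tracks the last vowel of the stem — -ojo when the last vowel of the stem is a rounded vowel (*zezbu*, *luro*); -hi when the last vowel of the stem is an unrounded vowel (*zezizti*, *jofa*).
*iso* — last vowel /o/ (a rounded vowel) → -ojo → *isoojo*.
*abi*: last vowel = /i/, an unrounded vowel → -hi → *abihi*.

isoojo, abihi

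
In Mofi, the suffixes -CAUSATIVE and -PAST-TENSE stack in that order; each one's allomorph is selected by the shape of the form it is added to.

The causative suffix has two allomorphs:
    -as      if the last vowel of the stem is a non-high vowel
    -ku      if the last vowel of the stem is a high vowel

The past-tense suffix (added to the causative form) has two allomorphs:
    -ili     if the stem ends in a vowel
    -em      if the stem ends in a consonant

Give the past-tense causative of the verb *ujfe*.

ujfeasem

Since the last vowel of *ujfe* is /e/ (a non-high vowel), it takes -as, giving *ujfeas*.
The final sound of the causative form *ujfeas* is /s/, which is a consonant, so the past-tense suffix is -em, giving *ujfeasem*.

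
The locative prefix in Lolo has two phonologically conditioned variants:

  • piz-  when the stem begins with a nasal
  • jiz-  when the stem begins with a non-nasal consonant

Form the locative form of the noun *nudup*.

Since the first consonant of *nudup* is /n/ (a nasal), it takes piz-, giving *piznudup*.

piznudup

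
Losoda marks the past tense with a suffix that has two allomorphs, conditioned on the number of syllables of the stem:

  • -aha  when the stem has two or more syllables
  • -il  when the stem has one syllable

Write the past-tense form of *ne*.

neil

*ne* has one syllable, so the suffix is -il, giving *neil*.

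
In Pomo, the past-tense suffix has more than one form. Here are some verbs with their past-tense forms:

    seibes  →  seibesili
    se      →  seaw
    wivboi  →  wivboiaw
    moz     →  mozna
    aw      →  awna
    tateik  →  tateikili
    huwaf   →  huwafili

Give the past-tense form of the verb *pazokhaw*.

pazokhawna

The pattern is voicing of the final sound: -ili when the stem ends in a voiceless consonant (*seibes*, *tateik*, *huwaf*); -na when the stem ends in a voiced consonant (*moz*, *aw*); -aw when the stem ends in a vowel (*se*, *wivboi*).
*pazokhaw* — final sound /w/ (a voiced consonant) → -na → *pazokhawna*.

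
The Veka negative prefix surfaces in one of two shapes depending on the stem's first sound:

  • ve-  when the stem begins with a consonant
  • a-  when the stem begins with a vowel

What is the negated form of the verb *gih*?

vegih

Since the first sound of *gih* is /g/ (a consonant), it takes ve-, giving *vegih*.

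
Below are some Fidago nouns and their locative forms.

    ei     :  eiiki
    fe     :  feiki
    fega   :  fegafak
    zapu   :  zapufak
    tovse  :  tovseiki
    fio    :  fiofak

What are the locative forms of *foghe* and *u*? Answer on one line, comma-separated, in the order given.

fogheiki, ufak

The pattern is front/back vowel harmony: -iki when the last vowel of the stem is a front vowel (*ei*, *fe*, *tovse*); -fak when the last vowel of the stem is a back vowel (*fega*, *zapu*, *fio*).
Since the last vowel of *foghe* is /e/ (a front vowel), it takes -iki, giving *fogheiki*.
*u*: last vowel = /u/, a back vowel → -fak → *ufak*.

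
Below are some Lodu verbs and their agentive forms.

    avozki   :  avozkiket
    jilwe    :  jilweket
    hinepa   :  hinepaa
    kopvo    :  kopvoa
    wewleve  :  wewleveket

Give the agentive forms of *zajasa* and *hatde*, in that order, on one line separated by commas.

zajasaa, hatdeket

The alternation tracks the last vowel of the stem — -ket when the last vowel of the stem is a front vowel (*avozki*, *jilwe*, *wewleve*); -a when the last vowel of the stem is a back vowel (*hinepa*, *kopvo*).
*zajasa* — last vowel /a/ (a back vowel) → -a → *zajasaa*.
*hatde* — last vowel /e/ (a front vowel) → -ket → *hatdeket*.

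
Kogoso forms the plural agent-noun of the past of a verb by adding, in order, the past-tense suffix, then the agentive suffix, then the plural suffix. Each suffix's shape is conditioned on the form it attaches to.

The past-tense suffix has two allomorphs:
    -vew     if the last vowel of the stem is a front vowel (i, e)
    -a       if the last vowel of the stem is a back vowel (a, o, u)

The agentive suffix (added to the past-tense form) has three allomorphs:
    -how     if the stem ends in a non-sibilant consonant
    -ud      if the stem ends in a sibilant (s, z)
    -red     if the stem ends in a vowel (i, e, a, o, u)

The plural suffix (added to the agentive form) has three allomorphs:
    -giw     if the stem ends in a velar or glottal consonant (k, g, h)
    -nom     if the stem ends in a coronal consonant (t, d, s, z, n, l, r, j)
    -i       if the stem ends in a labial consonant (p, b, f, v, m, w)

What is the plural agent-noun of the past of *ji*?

jivewhowi

*ji* — last vowel /i/ (a front vowel) → -vew → *jivew*.
Since the final sound of the past-tense form *jivew* is /w/ (a non-sibilant consonant), it takes -how, giving *jivewhow*.
The agentive form *jivewhow* — final consonant /w/ (labial) → -i → *jivewhowi*.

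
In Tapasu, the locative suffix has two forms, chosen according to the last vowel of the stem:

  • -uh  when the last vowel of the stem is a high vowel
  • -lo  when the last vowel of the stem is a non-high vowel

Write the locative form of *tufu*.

The last vowel of *tufu* is /u/, which is a high vowel, so the suffix is -uh, giving *tufuuh*.

tufuuh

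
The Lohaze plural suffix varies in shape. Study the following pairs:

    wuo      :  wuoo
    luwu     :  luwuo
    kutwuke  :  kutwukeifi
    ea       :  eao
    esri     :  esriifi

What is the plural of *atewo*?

The suffix is conditioned by the last vowel: -ifi when the last vowel of the stem is a front vowel (*kutwuke*, *esri*); -o when the last vowel of the stem is a back vowel (*wuo*, *luwu*, *ea*).
Since the last vowel of *atewo* is /o/ (a back vowel), it takes -o, giving *atewoo*.

atewoo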